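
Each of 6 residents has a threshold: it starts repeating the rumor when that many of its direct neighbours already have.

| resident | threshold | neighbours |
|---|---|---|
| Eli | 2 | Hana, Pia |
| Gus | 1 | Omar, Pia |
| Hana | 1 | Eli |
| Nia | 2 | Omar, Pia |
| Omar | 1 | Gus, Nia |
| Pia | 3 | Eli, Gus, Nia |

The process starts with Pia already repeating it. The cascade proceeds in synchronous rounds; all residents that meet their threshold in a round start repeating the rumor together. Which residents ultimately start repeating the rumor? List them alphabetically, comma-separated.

Round 1 — Pia starts repeating the rumor (initial).
Round 2 — checking thresholds:
  Eli: 1 of 2 neighbours < 2, not yet.
  Gus: 1 of 2 neighbours ≥ 1, starts repeating the rumor.
  Nia: 1 of 2 neighbours < 2, not yet.
Round 3 — checking thresholds:
  Eli: 1 of 2 neighbours < 2, not yet.
  Nia: 1 of 2 neighbours < 2, not yet.
  Omar: 1 of 2 neighbours ≥ 1, starts repeating the rumor.
Round 4 — checking thresholds:
  Eli: 1 of 2 neighbours < 2, not yet.
  Nia: 2 of 2 neighbours ≥ 2, starts repeating the rumor.
Round 5 — no new spreads; cascade stops.

Gus, Nia, Omar, Pia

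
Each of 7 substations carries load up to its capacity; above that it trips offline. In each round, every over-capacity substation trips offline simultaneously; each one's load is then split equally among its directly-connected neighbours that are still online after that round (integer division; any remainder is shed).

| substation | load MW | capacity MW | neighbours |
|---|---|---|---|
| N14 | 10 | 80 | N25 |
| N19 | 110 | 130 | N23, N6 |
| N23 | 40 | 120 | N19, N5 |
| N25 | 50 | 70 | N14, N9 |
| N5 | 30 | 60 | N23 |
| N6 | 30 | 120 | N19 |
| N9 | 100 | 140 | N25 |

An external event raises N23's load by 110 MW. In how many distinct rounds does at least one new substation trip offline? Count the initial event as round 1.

Round 1 — N23 at 150 > 120. N23 trips offline.
  N23 sheds 150 MW to N19, N5: 75 each.
    N19: 110+75 = 185 > 130
    N5: 30+75 = 105 > 60
Round 2 — N19, N5 trip offline.
  N19 sheds 185 MW to N6: 185 each.
    N6: 30+185 = 215 > 120
  N5 sheds 105 MW: no online neighbours, lost.
Round 3 — N6 trips offline.
  N6 sheds 215 MW: no online neighbours, lost.
No further trips.

3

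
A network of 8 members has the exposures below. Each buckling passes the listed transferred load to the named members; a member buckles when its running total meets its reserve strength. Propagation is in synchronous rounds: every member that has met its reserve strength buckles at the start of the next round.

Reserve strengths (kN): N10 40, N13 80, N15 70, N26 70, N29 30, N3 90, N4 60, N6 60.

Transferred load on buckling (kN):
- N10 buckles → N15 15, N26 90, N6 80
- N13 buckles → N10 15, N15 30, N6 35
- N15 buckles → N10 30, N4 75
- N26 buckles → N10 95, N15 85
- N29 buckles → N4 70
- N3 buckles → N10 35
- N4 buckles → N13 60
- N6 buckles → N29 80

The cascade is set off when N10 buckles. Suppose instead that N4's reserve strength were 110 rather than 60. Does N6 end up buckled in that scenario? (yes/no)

yes

With N4's reserve strength at 110:
Round 1 — N10 buckles (initial).
  N15: +15 → 15 < 70
  N26: +90 → 90 ≥ 70
  N6: +80 → 80 ≥ 60
Round 2 — N26, N6 buckle.
  N15: +85 → 100 ≥ 70
  N29: +80 → 80 ≥ 30
Round 3 — N15, N29 buckle.
  N4: +75+70 → 145 ≥ 110
Round 4 — N4 buckles.
  N13: +60 → 60 < 80
No further bucklings.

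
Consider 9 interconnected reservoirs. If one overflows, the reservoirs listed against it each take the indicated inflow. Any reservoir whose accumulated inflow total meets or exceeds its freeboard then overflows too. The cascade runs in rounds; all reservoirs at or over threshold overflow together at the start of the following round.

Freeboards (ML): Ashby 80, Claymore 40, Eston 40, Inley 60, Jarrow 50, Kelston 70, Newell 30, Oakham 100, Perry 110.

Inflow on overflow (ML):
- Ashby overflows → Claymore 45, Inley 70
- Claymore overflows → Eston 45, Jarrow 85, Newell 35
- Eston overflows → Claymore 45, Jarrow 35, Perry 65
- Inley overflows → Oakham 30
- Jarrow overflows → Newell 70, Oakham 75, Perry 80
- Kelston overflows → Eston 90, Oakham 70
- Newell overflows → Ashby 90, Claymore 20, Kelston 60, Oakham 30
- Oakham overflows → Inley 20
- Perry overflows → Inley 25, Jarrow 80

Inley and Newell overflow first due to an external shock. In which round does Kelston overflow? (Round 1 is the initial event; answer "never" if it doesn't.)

never

Round 1 — Inley, Newell overflow (initial).
  Ashby: +90 → 90 ≥ 80
  Claymore: +20 → 20 < 40
  Kelston: +60 → 60 < 70
  Oakham: +30+30 → 60 < 100
Round 2 — Ashby overflows.
  Claymore: +45 → 65 ≥ 40
Round 3 — Claymore overflows.
  Eston: +45 → 45 ≥ 40
  Jarrow: +85 → 85 ≥ 50
Round 4 — Eston, Jarrow overflow.
  Oakham: +75 → 135 ≥ 100
  Perry: +65+80 → 145 ≥ 110
Round 5 — Oakham, Perry overflow.
No further overflows.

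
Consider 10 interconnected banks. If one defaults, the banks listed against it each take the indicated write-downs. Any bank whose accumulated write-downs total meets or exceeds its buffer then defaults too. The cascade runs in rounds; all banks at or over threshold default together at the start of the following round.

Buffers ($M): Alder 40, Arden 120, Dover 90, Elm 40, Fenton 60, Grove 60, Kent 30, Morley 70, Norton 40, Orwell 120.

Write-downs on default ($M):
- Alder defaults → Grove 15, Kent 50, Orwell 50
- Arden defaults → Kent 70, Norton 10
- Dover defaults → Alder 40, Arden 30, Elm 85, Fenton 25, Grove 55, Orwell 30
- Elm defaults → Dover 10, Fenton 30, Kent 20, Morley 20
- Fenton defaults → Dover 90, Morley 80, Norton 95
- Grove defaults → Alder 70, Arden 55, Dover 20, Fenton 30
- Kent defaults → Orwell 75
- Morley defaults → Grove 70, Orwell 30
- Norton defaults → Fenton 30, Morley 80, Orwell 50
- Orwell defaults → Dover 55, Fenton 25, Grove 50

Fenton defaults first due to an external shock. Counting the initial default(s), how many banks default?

Round 1 — Fenton defaults (initial).
  Dover: +90 → 90 ≥ 90
  Morley: +80 → 80 ≥ 70
  Norton: +95 → 95 ≥ 40
Round 2 — Dover, Morley, Norton default.
  Alder: +40 → 40 ≥ 40
  Arden: +30 → 30 < 120
  Elm: +85 → 85 ≥ 40
  Grove: +55+70 → 125 ≥ 60
  Orwell: +30+30+50 → 110 < 120
Round 3 — Alder, Elm, Grove default.
  Arden: +55 → 85 < 120
  Kent: +50+20 → 70 ≥ 30
  Orwell: +50 → 160 ≥ 120
Round 4 — Kent, Orwell default.
No further defaults.

9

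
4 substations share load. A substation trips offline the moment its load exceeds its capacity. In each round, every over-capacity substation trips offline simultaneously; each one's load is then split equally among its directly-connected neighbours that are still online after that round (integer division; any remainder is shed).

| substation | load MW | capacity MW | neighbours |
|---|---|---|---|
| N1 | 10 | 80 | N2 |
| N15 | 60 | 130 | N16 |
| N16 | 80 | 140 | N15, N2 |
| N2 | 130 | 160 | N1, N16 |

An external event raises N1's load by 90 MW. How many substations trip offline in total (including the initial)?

Round 1 — N1 at 100 > 80. N1 trips offline.
  N1 sheds 100 MW to N2: 100 each.
    N2: 130+100 = 230 > 160
Round 2 — N2 trips offline.
  N2 sheds 230 MW to N16: 230 each.
    N16: 80+230 = 310 > 140
Round 3 — N16 trips offline.
  N16 sheds 310 MW to N15: 310 each.
    N15: 60+310 = 370 > 130
Round 4 — N15 trips offline.
  N15 sheds 370 MW: no online neighbours, lost.
No further trips.

4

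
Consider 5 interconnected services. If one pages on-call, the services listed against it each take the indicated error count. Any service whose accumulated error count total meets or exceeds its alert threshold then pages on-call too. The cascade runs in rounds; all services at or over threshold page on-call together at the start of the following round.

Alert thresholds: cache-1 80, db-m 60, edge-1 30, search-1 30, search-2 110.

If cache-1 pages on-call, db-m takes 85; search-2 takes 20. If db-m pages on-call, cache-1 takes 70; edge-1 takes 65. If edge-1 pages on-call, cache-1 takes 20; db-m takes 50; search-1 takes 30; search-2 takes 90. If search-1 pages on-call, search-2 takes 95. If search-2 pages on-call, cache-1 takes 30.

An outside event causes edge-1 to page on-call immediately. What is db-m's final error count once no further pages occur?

Round 1 — edge-1 pages on-call (initial).
  cache-1: +20 → 20 < 80
  db-m: +50 → 50 < 60
  search-1: +30 → 30 ≥ 30
  search-2: +90 → 90 < 110
Round 2 — search-1 pages on-call.
  search-2: +95 → 185 ≥ 110
Round 3 — search-2 pages on-call.
  cache-1: +30 → 50 < 80
No further pages.

50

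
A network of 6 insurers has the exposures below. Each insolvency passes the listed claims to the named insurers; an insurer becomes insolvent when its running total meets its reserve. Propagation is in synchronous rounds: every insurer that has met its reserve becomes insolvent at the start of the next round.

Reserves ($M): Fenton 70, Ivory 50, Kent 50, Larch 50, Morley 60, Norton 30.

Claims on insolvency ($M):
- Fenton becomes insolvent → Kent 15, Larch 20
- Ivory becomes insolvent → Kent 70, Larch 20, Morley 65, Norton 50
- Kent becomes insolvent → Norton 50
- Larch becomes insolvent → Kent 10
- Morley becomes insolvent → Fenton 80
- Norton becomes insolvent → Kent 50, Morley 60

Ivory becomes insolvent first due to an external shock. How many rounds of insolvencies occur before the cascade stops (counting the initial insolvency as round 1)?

Round 1 — Ivory becomes insolvent (initial).
  Kent: +70 → 70 ≥ 50
  Larch: +20 → 20 < 50
  Morley: +65 → 65 ≥ 60
  Norton: +50 → 50 ≥ 30
Round 2 — Kent, Morley, Norton become insolvent.
  Fenton: +80 → 80 ≥ 70
Round 3 — Fenton becomes insolvent.
  Larch: +20 → 40 < 50
No further insolvencies.

3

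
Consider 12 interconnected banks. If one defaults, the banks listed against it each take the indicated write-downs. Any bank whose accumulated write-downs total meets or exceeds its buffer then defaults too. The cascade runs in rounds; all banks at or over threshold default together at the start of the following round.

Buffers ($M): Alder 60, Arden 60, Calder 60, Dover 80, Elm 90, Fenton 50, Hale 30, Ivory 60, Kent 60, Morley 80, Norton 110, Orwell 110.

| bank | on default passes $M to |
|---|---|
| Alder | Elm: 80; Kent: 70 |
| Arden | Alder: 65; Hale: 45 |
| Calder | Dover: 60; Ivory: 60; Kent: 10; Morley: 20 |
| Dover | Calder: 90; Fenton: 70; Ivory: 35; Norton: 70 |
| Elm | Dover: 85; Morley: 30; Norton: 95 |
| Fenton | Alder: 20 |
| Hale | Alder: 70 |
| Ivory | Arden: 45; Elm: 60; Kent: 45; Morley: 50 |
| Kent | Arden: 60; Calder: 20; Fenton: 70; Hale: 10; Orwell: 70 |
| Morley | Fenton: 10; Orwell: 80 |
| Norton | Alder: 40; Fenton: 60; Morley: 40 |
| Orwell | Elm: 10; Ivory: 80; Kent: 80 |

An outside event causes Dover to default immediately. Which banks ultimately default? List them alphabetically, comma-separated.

Calder, Dover, Fenton, Ivory

Round 1 — Dover defaults (initial).
  Calder: +90 → 90 ≥ 60
  Fenton: +70 → 70 ≥ 50
  Ivory: +35 → 35 < 60
  Norton: +70 → 70 < 110
Round 2 — Calder, Fenton default.
  Alder: +20 → 20 < 60
  Ivory: +60 → 95 ≥ 60
  Kent: +10 → 10 < 60
  Morley: +20 → 20 < 80
Round 3 — Ivory defaults.
  Arden: +45 → 45 < 60
  Elm: +60 → 60 < 90
  Kent: +45 → 55 < 60
  Morley: +50 → 70 < 80
No further defaults.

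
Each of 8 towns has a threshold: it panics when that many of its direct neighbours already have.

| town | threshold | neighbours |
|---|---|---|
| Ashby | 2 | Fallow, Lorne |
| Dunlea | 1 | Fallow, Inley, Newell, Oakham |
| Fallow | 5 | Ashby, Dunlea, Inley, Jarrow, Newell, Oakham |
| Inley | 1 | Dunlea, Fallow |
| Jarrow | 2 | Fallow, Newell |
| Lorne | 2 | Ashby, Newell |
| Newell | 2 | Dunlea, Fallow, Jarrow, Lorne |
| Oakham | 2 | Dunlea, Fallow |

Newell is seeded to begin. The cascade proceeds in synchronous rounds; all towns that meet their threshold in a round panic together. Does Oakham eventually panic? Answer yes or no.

Round 1 — Newell panics (initial).
Round 2 — checking thresholds:
  Dunlea: 1 of 4 neighbours ≥ 1, panics.
  Fallow: 1 of 6 neighbours < 5, holds.
  Jarrow: 1 of 2 neighbours < 2, holds.
  Lorne: 1 of 2 neighbours < 2, holds.
Round 3 — checking thresholds:
  Fallow: 2 of 6 neighbours < 5, holds.
  Inley: 1 of 2 neighbours ≥ 1, panics.
  Jarrow: 1 of 2 neighbours < 2, holds.
  Lorne: 1 of 2 neighbours < 2, holds.
  Oakham: 1 of 2 neighbours < 2, holds.
Round 4 — no new panics; cascade stops.

no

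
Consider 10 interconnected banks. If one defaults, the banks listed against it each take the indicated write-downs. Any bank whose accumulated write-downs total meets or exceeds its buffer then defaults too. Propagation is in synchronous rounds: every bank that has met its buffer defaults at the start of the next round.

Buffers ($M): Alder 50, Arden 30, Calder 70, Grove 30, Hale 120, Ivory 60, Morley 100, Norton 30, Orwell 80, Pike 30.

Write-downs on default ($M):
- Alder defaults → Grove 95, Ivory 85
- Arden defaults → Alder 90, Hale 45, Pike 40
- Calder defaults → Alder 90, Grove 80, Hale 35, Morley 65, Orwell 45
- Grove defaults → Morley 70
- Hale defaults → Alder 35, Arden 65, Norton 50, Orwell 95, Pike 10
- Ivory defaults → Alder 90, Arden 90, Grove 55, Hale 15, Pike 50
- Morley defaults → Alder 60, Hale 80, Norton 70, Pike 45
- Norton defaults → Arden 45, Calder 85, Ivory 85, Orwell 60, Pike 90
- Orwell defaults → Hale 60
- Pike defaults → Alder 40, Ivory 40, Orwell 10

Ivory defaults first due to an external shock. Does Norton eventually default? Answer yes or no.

Round 1 — Ivory defaults (initial).
  Alder: +90 → 90 ≥ 50
  Arden: +90 → 90 ≥ 30
  Grove: +55 → 55 ≥ 30
  Hale: +15 → 15 < 120
  Pike: +50 → 50 ≥ 30
Round 2 — Alder, Arden, Grove, Pike default.
  Hale: +45 → 60 < 120
  Morley: +70 → 70 < 100
  Orwell: +10 → 10 < 80
No further defaults.

no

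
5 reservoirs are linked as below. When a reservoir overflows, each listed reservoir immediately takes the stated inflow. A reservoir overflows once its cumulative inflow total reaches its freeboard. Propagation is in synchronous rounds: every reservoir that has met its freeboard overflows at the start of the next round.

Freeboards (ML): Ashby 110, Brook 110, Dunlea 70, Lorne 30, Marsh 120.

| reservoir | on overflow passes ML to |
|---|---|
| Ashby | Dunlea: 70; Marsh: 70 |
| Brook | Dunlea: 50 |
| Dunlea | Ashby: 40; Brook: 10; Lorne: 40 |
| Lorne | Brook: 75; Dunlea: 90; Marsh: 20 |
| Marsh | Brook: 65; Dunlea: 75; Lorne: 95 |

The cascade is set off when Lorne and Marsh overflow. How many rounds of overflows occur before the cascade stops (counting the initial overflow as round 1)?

Round 1 — Lorne, Marsh overflow (initial).
  Brook: +75+65 → 140 ≥ 110
  Dunlea: +90+75 → 165 ≥ 70
Round 2 — Brook, Dunlea overflow.
  Ashby: +40 → 40 < 110
No further overflows.

2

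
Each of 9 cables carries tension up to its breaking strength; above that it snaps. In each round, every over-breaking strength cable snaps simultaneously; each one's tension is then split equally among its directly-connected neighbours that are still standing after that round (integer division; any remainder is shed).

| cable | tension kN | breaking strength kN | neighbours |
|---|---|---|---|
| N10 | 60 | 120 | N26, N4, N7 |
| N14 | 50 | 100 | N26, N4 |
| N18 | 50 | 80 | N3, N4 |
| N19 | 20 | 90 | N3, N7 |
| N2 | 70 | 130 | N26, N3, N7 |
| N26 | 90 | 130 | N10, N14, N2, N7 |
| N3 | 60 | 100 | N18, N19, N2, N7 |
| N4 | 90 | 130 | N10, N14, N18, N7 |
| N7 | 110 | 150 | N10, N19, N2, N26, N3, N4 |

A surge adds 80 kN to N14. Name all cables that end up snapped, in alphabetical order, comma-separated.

Round 1 — N14 at 130 > 100. N14 snaps.
  N14 sheds 130 kN to N26, N4: 65 each.
    N26: 90+65 = 155 > 130
    N4: 90+65 = 155 > 130
Round 2 — N26, N4 snap.
  N26 sheds 155 kN to N10, N2, N7: 51 each (2 lost).
    N10: 60+51 = 111 ≤ 120
    N2: 70+51 = 121 ≤ 130
    N7: 110+51 = 161 > 150
  N4 sheds 155 kN to N10, N18, N7: 51 each (2 lost).
    N10: 111+51 = 162 > 120
    N18: 50+51 = 101 > 80
    N7: 161+51 = 212 > 150
Round 3 — N10, N18, N7 snap.
  N10 sheds 162 kN: no online neighbours, lost.
  N18 sheds 101 kN to N3: 101 each.
    N3: 60+101 = 161 > 100
  N7 sheds 212 kN to N19, N2, N3: 70 each (2 lost).
    N19: 20+70 = 90 ≤ 90
    N2: 121+70 = 191 > 130
    N3: 161+70 = 231 > 100
Round 4 — N2, N3 snap.
  N2 sheds 191 kN: no online neighbours, lost.
  N3 sheds 231 kN to N19: 231 each.
    N19: 90+231 = 321 > 90
Round 5 — N19 snaps.
  N19 sheds 321 kN: no online neighbours, lost.
No further breaks.

N10, N14, N18, N19, N2, N26, N3, N4, N7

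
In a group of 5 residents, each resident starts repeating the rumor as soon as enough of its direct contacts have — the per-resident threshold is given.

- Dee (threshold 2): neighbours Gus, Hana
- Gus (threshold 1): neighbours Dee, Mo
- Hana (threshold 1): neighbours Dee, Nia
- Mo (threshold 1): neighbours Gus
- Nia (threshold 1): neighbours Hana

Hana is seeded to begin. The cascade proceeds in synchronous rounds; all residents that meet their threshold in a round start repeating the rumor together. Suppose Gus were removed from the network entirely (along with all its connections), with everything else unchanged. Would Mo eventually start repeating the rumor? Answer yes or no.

no

With Gus removed:
Round 1 — Hana starts repeating the rumor (initial).
Round 2 — checking thresholds:
  Dee: 1 of 1 neighbours < 2, below threshold.
  Nia: 1 of 1 neighbours ≥ 1, starts repeating the rumor.
Round 3 — no new spreads; cascade stops.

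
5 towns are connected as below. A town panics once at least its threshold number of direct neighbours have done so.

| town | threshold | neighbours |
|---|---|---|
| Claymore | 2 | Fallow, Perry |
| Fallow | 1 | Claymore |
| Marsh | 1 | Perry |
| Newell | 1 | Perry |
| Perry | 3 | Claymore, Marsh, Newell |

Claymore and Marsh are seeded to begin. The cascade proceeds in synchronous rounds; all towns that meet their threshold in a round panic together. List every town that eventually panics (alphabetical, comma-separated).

Round 1 — Claymore, Marsh panic (initial).
Round 2 — checking thresholds:
  Fallow: 1 of 1 neighbours ≥ 1, panics.
  Perry: 2 of 3 neighbours < 3, below threshold.
Round 3 — no new panics; cascade stops.

Claymore, Fallow, Marsh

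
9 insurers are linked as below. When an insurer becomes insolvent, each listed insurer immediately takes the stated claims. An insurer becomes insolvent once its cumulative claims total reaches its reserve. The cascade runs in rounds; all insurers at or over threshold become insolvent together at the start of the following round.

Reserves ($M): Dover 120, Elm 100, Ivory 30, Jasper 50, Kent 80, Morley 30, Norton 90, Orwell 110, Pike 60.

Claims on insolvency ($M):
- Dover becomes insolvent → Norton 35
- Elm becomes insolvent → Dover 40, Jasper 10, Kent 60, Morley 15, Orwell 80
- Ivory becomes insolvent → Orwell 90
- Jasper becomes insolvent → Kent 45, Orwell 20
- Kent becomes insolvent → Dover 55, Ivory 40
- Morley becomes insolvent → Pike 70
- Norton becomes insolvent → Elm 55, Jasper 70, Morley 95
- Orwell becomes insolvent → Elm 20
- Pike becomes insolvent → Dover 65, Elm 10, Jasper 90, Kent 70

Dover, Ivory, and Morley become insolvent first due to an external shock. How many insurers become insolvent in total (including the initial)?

7

Round 1 — Dover, Ivory, Morley become insolvent (initial).
  Norton: +35 → 35 < 90
  Orwell: +90 → 90 < 110
  Pike: +70 → 70 ≥ 60
Round 2 — Pike becomes insolvent.
  Elm: +10 → 10 < 100
  Jasper: +90 → 90 ≥ 50
  Kent: +70 → 70 < 80
Round 3 — Jasper becomes insolvent.
  Kent: +45 → 115 ≥ 80
  Orwell: +20 → 110 ≥ 110
Round 4 — Kent, Orwell become insolvent.
  Elm: +20 → 30 < 100
No further insolvencies.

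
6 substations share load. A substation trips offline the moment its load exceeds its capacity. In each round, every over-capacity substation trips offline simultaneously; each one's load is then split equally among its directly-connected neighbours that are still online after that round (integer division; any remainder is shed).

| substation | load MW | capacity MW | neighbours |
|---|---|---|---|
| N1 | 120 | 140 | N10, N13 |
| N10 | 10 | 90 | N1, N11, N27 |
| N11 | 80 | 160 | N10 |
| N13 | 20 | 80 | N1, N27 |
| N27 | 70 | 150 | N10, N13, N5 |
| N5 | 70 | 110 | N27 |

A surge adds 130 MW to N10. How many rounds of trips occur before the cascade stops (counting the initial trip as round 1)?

Round 1 — N10 at 140 > 90. N10 trips offline.
  N10 sheds 140 MW to N1, N11, N27: 46 each (2 lost).
    N1: 120+46 = 166 > 140
    N11: 80+46 = 126 ≤ 160
    N27: 70+46 = 116 ≤ 150
Round 2 — N1 trips offline.
  N1 sheds 166 MW to N13: 166 each.
    N13: 20+166 = 186 > 80
Round 3 — N13 trips offline.
  N13 sheds 186 MW to N27: 186 each.
    N27: 116+186 = 302 > 150
Round 4 — N27 trips offline.
  N27 sheds 302 MW to N5: 302 each.
    N5: 70+302 = 372 > 110
Round 5 — N5 trips offline.
  N5 sheds 372 MW: no online neighbours, lost.
No further trips.

5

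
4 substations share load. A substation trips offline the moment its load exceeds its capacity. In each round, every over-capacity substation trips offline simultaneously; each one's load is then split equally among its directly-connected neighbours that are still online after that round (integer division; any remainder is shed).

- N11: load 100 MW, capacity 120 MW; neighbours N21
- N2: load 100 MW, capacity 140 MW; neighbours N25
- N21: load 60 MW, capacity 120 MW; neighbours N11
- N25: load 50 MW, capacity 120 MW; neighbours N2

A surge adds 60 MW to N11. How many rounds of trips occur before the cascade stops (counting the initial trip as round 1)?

Round 1 — N11 at 160 > 120. N11 trips offline.
  N11 sheds 160 MW to N21: 160 each.
    N21: 60+160 = 220 > 120
Round 2 — N21 trips offline.
  N21 sheds 220 MW: no online neighbours, lost.
No further trips.

2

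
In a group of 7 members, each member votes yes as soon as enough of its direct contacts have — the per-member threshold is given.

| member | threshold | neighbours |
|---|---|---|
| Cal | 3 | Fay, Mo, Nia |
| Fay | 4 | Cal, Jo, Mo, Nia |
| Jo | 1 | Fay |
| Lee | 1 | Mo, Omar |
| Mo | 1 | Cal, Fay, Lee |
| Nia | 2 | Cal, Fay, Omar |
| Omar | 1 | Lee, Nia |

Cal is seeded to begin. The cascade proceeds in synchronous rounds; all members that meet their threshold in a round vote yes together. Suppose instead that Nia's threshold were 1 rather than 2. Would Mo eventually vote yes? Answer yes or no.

With Nia's threshold at 1:
Round 1 — Cal votes yes (initial).
Round 2 — checking thresholds:
  Fay: 1 of 4 neighbours < 4, holds.
  Mo: 1 of 3 neighbours ≥ 1, votes yes.
  Nia: 1 of 3 neighbours ≥ 1, votes yes.
Round 3 — checking thresholds:
  Fay: 3 of 4 neighbours < 4, holds.
  Lee: 1 of 2 neighbours ≥ 1, votes yes.
  Omar: 1 of 2 neighbours ≥ 1, votes yes.
Round 4 — no new yes votes; cascade stops.

yes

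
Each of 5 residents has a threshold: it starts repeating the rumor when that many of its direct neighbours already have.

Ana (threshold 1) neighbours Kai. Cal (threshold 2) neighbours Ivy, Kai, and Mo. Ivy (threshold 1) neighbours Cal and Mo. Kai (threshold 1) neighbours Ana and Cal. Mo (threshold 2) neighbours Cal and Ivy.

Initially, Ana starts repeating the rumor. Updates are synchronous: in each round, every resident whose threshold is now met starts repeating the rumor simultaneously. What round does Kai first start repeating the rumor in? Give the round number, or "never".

2

Round 1 — Ana starts repeating the rumor (initial).
Round 2 — checking thresholds:
  Kai: 1 of 2 neighbours ≥ 1, starts repeating the rumor.
Round 3 — no new spreads; cascade stops.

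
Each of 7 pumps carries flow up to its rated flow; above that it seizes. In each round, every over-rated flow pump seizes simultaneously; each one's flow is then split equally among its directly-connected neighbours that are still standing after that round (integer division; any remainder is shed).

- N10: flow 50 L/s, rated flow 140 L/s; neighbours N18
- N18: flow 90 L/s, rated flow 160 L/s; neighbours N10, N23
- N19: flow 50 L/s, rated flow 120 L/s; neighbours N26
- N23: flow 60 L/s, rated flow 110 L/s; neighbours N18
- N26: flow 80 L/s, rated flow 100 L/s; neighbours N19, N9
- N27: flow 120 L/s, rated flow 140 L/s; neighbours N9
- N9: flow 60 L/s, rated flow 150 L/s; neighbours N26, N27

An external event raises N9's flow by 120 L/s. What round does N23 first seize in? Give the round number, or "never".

never

Round 1 — N9 at 180 > 150. N9 seizes.
  N9 sheds 180 L/s to N26, N27: 90 each.
    N26: 80+90 = 170 > 100
    N27: 120+90 = 210 > 140
Round 2 — N26, N27 seize.
  N26 sheds 170 L/s to N19: 170 each.
    N19: 50+170 = 220 > 120
  N27 sheds 210 L/s: no online neighbours, lost.
Round 3 — N19 seizes.
  N19 sheds 220 L/s: no online neighbours, lost.
No further seizures.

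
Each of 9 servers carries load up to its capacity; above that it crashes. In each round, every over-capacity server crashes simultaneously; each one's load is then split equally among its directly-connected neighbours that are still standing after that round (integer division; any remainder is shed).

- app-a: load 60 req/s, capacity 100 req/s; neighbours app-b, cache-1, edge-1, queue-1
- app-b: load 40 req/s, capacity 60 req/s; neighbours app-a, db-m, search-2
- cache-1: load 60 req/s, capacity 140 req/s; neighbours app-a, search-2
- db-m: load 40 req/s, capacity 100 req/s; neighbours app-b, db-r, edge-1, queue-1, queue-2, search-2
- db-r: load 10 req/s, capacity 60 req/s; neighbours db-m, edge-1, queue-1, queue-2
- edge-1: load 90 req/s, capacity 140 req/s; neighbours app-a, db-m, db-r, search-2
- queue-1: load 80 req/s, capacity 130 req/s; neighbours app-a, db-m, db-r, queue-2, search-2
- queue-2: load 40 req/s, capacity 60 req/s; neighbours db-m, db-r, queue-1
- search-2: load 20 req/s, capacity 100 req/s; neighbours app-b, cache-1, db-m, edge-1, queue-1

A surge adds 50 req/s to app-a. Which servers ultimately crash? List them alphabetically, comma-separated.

Round 1 — app-a at 110 > 100. app-a crashes.
  app-a sheds 110 req/s to app-b, cache-1, edge-1, queue-1: 27 each (2 lost).
    app-b: 40+27 = 67 > 60
    cache-1: 60+27 = 87 ≤ 140
    edge-1: 90+27 = 117 ≤ 140
    queue-1: 80+27 = 107 ≤ 130
Round 2 — app-b crashes.
  app-b sheds 67 req/s to db-m, search-2: 33 each (1 lost).
    db-m: 40+33 = 73 ≤ 100
    search-2: 20+33 = 53 ≤ 100
No further crashes.

app-a, app-b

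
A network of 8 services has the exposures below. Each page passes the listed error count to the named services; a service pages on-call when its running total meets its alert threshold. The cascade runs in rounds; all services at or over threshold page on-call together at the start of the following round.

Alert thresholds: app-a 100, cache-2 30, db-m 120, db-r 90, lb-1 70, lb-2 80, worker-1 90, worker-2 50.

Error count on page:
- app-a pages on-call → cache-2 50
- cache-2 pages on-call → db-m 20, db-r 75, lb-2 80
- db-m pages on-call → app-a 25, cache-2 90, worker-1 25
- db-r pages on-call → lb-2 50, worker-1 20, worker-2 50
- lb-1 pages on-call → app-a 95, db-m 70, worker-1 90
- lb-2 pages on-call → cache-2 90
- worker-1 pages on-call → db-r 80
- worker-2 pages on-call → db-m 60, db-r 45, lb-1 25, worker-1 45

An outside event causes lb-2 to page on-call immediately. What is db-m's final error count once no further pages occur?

20

Round 1 — lb-2 pages on-call (initial).
  cache-2: +90 → 90 ≥ 30
Round 2 — cache-2 pages on-call.
  db-m: +20 → 20 < 120
  db-r: +75 → 75 < 90
No further pages.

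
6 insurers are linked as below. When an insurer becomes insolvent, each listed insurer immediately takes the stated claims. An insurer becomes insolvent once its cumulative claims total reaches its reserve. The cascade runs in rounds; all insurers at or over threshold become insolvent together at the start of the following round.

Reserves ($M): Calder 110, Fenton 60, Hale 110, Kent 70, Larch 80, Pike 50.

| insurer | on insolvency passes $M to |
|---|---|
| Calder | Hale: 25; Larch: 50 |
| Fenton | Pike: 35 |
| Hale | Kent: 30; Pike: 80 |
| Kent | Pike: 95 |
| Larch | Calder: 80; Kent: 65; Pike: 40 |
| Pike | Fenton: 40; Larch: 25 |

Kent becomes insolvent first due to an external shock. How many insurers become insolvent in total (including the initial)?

Round 1 — Kent becomes insolvent (initial).
  Pike: +95 → 95 ≥ 50
Round 2 — Pike becomes insolvent.
  Fenton: +40 → 40 < 60
  Larch: +25 → 25 < 80
No further insolvencies.

2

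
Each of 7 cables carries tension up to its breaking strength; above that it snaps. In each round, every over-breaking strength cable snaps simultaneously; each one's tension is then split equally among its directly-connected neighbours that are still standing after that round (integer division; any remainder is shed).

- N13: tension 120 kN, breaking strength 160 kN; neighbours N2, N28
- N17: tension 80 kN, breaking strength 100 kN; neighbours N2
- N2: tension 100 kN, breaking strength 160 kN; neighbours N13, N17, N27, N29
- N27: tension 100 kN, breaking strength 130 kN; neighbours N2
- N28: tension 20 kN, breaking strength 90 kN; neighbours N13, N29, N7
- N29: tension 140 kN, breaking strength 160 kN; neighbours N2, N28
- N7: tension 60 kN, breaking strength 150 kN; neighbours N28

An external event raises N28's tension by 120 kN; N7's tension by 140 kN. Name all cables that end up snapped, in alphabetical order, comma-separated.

Round 1 — N28 at 140 > 90; N7 at 200 > 150. N28, N7 snap.
  N28 sheds 140 kN to N13, N29: 70 each.
    N13: 120+70 = 190 > 160
    N29: 140+70 = 210 > 160
  N7 sheds 200 kN: no online neighbours, lost.
Round 2 — N13, N29 snap.
  N13 sheds 190 kN to N2: 190 each.
    N2: 100+190 = 290 > 160
  N29 sheds 210 kN to N2: 210 each.
    N2: 290+210 = 500 > 160
Round 3 — N2 snaps.
  N2 sheds 500 kN to N17, N27: 250 each.
    N17: 80+250 = 330 > 100
    N27: 100+250 = 350 > 130
Round 4 — N17, N27 snap.
  N17 sheds 330 kN: no online neighbours, lost.
  N27 sheds 350 kN: no online neighbours, lost.
No further breaks.

N13, N17, N2, N27, N28, N29, N7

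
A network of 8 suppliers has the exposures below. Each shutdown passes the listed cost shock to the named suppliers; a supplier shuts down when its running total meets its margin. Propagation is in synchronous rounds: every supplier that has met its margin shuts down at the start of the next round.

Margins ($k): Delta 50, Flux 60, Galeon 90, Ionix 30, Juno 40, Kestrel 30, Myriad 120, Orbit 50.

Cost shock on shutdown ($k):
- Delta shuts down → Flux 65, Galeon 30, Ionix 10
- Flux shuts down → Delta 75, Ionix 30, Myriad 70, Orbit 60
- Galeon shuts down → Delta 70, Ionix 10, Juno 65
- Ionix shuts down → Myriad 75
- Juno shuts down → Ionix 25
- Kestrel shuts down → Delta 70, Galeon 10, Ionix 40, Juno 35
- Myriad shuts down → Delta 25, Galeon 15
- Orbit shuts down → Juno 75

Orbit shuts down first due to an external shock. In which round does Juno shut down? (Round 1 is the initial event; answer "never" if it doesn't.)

Round 1 — Orbit shuts down (initial).
  Juno: +75 → 75 ≥ 40
Round 2 — Juno shuts down.
  Ionix: +25 → 25 < 30
No further shutdowns.

2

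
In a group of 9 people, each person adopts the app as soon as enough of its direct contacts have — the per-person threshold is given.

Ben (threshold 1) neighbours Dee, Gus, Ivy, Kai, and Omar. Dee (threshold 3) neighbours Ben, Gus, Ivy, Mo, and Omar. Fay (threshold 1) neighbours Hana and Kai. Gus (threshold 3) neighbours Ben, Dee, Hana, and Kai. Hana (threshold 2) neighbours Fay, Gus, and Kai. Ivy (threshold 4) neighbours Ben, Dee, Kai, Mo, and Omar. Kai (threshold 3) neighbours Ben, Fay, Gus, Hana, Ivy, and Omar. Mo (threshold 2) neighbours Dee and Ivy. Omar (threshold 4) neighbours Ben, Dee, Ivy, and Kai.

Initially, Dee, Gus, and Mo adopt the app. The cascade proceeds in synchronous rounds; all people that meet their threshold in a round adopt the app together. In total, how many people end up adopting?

Round 1 — Dee, Gus, Mo adopt the app (initial).
Round 2 — checking thresholds:
  Ben: 2 of 5 neighbours ≥ 1, adopts the app.
  Hana: 1 of 3 neighbours < 2, below threshold.
  Ivy: 2 of 5 neighbours < 4, below threshold.
  Kai: 1 of 6 neighbours < 3, below threshold.
  Omar: 1 of 4 neighbours < 4, below threshold.
Round 3 — no new adoptions; cascade stops.

4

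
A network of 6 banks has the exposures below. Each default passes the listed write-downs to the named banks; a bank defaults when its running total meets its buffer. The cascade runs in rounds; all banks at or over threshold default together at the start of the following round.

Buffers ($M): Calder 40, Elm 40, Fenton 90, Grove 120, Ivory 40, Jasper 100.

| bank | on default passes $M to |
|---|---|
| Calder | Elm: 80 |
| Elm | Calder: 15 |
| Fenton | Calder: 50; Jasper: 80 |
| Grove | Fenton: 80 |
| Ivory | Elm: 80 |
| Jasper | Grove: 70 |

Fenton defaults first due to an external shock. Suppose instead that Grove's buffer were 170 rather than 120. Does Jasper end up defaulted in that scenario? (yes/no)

With Grove's buffer at 170:
Round 1 — Fenton defaults (initial).
  Calder: +50 → 50 ≥ 40
  Jasper: +80 → 80 < 100
Round 2 — Calder defaults.
  Elm: +80 → 80 ≥ 40
Round 3 — Elm defaults.
No further defaults.

no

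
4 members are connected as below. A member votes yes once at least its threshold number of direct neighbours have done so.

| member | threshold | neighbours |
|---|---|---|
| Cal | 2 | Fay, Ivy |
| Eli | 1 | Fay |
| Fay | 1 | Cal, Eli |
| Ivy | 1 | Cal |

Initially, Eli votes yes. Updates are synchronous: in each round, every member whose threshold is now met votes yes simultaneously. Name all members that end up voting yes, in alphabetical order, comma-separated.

Eli, Fay

Round 1 — Eli votes yes (initial).
Round 2 — checking thresholds:
  Fay: 1 of 2 neighbours ≥ 1, votes yes.
Round 3 — no new yes votes; cascade stops.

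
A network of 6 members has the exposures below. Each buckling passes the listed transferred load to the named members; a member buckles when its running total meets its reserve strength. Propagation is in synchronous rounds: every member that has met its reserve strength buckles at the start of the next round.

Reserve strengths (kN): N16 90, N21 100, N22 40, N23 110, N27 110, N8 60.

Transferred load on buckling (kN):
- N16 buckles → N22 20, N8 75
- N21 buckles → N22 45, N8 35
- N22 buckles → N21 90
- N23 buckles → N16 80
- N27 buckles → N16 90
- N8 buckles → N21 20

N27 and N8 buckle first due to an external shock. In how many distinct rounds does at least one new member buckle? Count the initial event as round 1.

2

Round 1 — N27, N8 buckle (initial).
  N16: +90 → 90 ≥ 90
  N21: +20 → 20 < 100
Round 2 — N16 buckles.
  N22: +20 → 20 < 40
No further bucklings.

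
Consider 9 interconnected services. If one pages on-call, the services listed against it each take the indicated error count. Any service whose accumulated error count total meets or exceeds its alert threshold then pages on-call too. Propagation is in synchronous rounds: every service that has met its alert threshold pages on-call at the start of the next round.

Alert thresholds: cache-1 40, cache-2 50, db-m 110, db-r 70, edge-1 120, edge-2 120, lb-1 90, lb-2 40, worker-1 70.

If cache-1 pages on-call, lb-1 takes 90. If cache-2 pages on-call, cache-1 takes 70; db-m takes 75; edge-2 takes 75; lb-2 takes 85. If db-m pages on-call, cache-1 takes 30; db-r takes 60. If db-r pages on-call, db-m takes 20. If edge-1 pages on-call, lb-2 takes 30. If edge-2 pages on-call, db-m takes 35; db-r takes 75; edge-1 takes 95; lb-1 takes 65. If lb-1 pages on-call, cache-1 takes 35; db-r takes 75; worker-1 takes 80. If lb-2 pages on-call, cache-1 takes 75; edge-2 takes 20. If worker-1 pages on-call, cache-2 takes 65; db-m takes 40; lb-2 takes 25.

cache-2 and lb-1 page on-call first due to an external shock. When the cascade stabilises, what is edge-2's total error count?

95

Round 1 — cache-2, lb-1 page on-call (initial).
  cache-1: +70+35 → 105 ≥ 40
  db-m: +75 → 75 < 110
  db-r: +75 → 75 ≥ 70
  edge-2: +75 → 75 < 120
  lb-2: +85 → 85 ≥ 40
  worker-1: +80 → 80 ≥ 70
Round 2 — cache-1, db-r, lb-2, worker-1 page on-call.
  db-m: +20+40 → 135 ≥ 110
  edge-2: +20 → 95 < 120
Round 3 — db-m pages on-call.
No further pages.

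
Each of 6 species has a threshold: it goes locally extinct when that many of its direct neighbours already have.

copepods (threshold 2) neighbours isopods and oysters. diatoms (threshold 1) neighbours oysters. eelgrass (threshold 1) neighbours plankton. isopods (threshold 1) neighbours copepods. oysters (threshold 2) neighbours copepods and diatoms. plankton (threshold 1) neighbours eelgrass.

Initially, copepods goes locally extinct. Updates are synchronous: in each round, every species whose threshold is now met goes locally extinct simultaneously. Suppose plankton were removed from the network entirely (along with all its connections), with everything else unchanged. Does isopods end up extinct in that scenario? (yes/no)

With plankton removed:
Round 1 — copepods goes locally extinct (initial).
Round 2 — checking thresholds:
  isopods: 1 of 1 neighbours ≥ 1, goes locally extinct.
  oysters: 1 of 2 neighbours < 2, holds.
Round 3 — no new extinctions; cascade stops.

yes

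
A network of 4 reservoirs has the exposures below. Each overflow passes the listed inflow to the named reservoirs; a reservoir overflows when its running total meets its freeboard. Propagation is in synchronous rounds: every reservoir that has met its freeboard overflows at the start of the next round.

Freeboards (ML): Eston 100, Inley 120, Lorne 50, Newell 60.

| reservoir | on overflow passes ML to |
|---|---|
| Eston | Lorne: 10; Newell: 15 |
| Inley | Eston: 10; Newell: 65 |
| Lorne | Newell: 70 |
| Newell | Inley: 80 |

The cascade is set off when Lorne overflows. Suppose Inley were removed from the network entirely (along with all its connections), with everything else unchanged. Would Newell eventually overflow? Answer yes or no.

yes

With Inley removed:
Round 1 — Lorne overflows (initial).
  Newell: +70 → 70 ≥ 60
Round 2 — Newell overflows.
No further overflows.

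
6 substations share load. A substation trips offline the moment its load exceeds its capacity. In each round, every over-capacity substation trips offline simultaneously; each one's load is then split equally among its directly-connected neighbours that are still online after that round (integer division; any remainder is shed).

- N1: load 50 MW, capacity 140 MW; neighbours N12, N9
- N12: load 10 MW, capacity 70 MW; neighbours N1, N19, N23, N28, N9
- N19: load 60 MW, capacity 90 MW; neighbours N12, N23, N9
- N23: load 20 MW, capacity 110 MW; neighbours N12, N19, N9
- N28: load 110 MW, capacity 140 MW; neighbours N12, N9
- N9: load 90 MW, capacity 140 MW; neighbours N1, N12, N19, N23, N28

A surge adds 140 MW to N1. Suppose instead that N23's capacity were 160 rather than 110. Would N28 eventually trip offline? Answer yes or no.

With N23's capacity at 160:
Round 1 — N1 at 190 > 140. N1 trips offline.
  N1 sheds 190 MW to N12, N9: 95 each.
    N12: 10+95 = 105 > 70
    N9: 90+95 = 185 > 140
Round 2 — N12, N9 trip offline.
  N12 sheds 105 MW to N19, N23, N28: 35 each.
    N19: 60+35 = 95 > 90
    N23: 20+35 = 55 ≤ 160
    N28: 110+35 = 145 > 140
  N9 sheds 185 MW to N19, N23, N28: 61 each (2 lost).
    N19: 95+61 = 156 > 90
    N23: 55+61 = 116 ≤ 160
    N28: 145+61 = 206 > 140
Round 3 — N19, N28 trip offline.
  N19 sheds 156 MW to N23: 156 each.
    N23: 116+156 = 272 > 160
  N28 sheds 206 MW: no online neighbours, lost.
Round 4 — N23 trips offline.
  N23 sheds 272 MW: no online neighbours, lost.
No further trips.

yes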